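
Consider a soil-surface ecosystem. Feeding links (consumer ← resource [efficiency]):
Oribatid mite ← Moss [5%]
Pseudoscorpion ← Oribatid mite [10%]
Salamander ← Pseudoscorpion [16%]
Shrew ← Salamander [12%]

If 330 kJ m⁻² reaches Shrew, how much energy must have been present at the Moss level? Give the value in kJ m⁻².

Cumulative transfer efficiency: 0.05 × 0.1 × 0.16 × 0.12 = 0.000096
Moss energy = 330 / 0.000096 = 3437500 kJ m⁻²

3437500 kJ m⁻²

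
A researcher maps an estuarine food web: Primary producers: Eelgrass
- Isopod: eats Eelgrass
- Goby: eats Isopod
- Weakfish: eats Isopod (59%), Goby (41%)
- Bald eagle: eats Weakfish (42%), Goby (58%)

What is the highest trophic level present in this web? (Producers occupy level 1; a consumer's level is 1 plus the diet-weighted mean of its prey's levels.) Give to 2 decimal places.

4.17

Isopod: 1 + 1 = 2
Goby: 1 + 2 = 3
Weakfish: 1 + (0.59×2 + 0.41×3) = 3.41
Bald eagle: 1 + (0.42×3.41 + 0.58×3) = 4.1722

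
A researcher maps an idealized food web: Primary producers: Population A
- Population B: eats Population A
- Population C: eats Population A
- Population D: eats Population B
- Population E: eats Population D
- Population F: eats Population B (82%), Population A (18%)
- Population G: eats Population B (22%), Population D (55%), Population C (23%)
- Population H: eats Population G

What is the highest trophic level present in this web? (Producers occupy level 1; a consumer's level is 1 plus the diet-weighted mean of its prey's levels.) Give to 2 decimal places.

Population B: 1 + 1 = 2
Population C: 1 + 1 = 2
Population D: 1 + 2 = 3
Population E: 1 + 3 = 4
Population F: 1 + (0.82×2 + 0.18×1) = 2.82
Population G: 1 + (0.22×2 + 0.55×3 + 0.23×2) = 3.55
Population H: 1 + 3.55 = 4.55

4.55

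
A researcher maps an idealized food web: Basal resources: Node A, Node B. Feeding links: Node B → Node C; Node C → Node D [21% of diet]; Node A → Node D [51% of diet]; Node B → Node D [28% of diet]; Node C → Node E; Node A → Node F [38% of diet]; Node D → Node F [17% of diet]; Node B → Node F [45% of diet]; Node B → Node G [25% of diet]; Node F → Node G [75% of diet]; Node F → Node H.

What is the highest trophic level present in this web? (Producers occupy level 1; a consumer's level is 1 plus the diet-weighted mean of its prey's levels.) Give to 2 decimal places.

3.21

Node C: 1 + 1 = 2
Node D: 1 + (0.21×2 + 0.51×1 + 0.28×1) = 2.21
Node E: 1 + 2 = 3
Node F: 1 + (0.38×1 + 0.17×2.21 + 0.45×1) = 2.2057
Node G: 1 + (0.25×1 + 0.75×2.2057) = 2.904275
Node H: 1 + 2.2057 = 3.2057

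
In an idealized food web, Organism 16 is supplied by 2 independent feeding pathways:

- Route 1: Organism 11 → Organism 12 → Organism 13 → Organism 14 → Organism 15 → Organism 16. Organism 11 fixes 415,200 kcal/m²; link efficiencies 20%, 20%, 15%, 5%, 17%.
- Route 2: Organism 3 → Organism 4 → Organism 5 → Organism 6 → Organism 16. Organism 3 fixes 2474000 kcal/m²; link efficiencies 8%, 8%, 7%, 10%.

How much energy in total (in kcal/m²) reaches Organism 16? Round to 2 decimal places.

Route 1: 415200 × 0.2 × 0.2 × 0.15 × 0.05 × 0.17 = 21.1752 kcal/m²
Route 2: 2474000 × 0.08 × 0.08 × 0.07 × 0.1 = 110.8352 kcal/m²
Total at Organism 16: 21.1752 + 110.8352 = 132.0104 kcal/m²

132.01 kcal/m²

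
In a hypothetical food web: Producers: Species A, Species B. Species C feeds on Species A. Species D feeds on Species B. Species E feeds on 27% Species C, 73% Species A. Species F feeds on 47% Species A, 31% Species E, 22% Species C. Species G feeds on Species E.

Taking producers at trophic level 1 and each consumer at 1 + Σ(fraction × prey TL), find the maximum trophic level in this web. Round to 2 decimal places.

Species C: 1 + 1 = 2
Species D: 1 + 1 = 2
Species E: 1 + (0.27×2 + 0.73×1) = 2.27
Species F: 1 + (0.47×1 + 0.31×2.27 + 0.22×2) = 2.6137
Species G: 1 + 2.27 = 3.27

3.27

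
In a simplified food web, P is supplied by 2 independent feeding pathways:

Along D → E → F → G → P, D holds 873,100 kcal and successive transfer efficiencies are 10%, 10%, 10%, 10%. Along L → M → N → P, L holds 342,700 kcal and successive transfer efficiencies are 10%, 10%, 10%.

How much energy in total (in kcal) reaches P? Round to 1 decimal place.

430.0 kcal

Via D: 873100 × 0.1 × 0.1 × 0.1 × 0.1 = 87.31 kcal
Via L: 342700 × 0.1 × 0.1 × 0.1 = 342.7 kcal
Total at P: 87.31 + 342.7 = 430.01 kcal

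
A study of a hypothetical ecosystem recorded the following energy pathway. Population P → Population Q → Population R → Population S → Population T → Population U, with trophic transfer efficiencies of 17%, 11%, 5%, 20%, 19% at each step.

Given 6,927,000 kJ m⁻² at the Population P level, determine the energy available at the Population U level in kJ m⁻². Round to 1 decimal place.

Population Q: 6927000 × 0.17 = 1177590 kJ m⁻²
Population R: 1177590 × 0.11 = 129534.9 kJ m⁻²
Population S: 129534.9 × 0.05 = 6476.745 kJ m⁻²
Population T: 6476.745 × 0.2 = 1295.349 kJ m⁻²
Population U: 1295.349 × 0.19 = 246.11631 kJ m⁻²

246.1 kJ m⁻²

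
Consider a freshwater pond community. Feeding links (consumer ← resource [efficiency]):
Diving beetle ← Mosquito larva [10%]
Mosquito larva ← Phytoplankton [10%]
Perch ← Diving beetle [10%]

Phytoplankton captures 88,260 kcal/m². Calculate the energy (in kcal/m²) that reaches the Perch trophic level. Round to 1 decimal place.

Mosquito larva: 88260 × 0.1 = 8826 kcal/m²
Diving beetle: 8826 × 0.1 = 882.6 kcal/m²
Perch: 882.6 × 0.1 = 88.26 kcal/m²

88.3 kcal/m²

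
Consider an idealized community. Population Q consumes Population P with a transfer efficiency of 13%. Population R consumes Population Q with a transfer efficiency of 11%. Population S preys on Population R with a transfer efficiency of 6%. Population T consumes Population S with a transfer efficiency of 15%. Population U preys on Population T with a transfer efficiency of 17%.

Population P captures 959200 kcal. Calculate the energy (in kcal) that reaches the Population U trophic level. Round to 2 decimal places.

Population Q: 959200 × 0.13 = 124696 kcal
Population R: 124696 × 0.11 = 13716.56 kcal
Population S: 13716.56 × 0.06 = 822.9936 kcal
Population T: 822.9936 × 0.15 = 123.44904 kcal
Population U: 123.44904 × 0.17 = 20.9863368 kcal

20.99 kcal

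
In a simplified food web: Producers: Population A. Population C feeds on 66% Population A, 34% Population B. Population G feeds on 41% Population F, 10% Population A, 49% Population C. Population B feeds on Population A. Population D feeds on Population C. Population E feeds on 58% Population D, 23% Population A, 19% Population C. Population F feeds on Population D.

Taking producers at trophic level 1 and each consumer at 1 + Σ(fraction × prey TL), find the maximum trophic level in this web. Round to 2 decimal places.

Population B: 1 + 1 = 2
Population C: 1 + (0.66×1 + 0.34×2) = 2.34
Population D: 1 + 2.34 = 3.34
Population E: 1 + (0.58×3.34 + 0.23×1 + 0.19×2.34) = 3.6118
Population F: 1 + 3.34 = 4.34
Population G: 1 + (0.41×4.34 + 0.1×1 + 0.49×2.34) = 4.026

4.34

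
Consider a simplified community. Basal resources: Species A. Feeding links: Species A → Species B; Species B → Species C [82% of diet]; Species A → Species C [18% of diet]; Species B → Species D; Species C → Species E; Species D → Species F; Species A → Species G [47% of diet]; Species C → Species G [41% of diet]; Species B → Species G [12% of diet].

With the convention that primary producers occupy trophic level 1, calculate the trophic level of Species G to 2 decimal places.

Species B: 1 + 1 = 2
Species C: 1 + (0.82×2 + 0.18×1) = 2.82
Species D: 1 + 2 = 3
Species E: 1 + 2.82 = 3.82
Species F: 1 + 3 = 4
Species G: 1 + (0.47×1 + 0.41×2.82 + 0.12×2) = 2.8662

2.87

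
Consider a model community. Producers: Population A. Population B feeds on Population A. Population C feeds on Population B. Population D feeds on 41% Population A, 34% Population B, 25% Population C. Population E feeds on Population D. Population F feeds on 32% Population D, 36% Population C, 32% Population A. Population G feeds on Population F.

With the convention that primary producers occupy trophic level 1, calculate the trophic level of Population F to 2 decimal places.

3.31

Population B: 1 + 1 = 2
Population C: 1 + 2 = 3
Population D: 1 + (0.41×1 + 0.34×2 + 0.25×3) = 2.84
Population E: 1 + 2.84 = 3.84
Population F: 1 + (0.32×2.84 + 0.36×3 + 0.32×1) = 3.3088
Population G: 1 + 3.3088 = 4.3088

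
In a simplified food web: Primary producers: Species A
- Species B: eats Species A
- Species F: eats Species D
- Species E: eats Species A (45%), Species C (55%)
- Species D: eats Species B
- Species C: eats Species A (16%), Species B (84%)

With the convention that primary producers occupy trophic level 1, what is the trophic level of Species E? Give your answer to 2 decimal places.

3.01

Species B: 1 + 1 = 2
Species C: 1 + (0.16×1 + 0.84×2) = 2.84
Species D: 1 + 2 = 3
Species E: 1 + (0.45×1 + 0.55×2.84) = 3.012
Species F: 1 + 3 = 4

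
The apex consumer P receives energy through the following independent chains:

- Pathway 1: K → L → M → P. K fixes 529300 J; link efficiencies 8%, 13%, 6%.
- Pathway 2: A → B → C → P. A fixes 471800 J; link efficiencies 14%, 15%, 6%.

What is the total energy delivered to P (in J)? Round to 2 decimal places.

924.75 J

Pathway 1: 529300 × 0.08 × 0.13 × 0.06 = 330.2832 J
Pathway 2: 471800 × 0.14 × 0.15 × 0.06 = 594.468 J
Total at P: 330.2832 + 594.468 = 924.7512 J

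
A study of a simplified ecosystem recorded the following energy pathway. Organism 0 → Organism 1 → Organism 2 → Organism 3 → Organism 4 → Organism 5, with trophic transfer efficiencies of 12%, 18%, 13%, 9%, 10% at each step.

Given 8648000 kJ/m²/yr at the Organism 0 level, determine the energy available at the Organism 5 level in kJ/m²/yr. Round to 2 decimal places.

Organism 1: 8648000 × 0.12 = 1037760 kJ/m²/yr
Organism 2: 1037760 × 0.18 = 186796.8 kJ/m²/yr
Organism 3: 186796.8 × 0.13 = 24283.584 kJ/m²/yr
Organism 4: 24283.584 × 0.09 = 2185.52256 kJ/m²/yr
Organism 5: 2185.52256 × 0.1 = 218.552256 kJ/m²/yr

218.55 kJ/m²/yr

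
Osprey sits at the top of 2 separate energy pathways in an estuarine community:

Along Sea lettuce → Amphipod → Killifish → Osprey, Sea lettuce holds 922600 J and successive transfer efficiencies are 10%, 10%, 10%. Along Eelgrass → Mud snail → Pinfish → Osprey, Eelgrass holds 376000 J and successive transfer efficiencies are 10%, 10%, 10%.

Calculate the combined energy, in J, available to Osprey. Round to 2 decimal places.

1298.60 J

Via Sea lettuce: 922600 × 0.1 × 0.1 × 0.1 = 922.6 J
Via Eelgrass: 376000 × 0.1 × 0.1 × 0.1 = 376 J
Total at Osprey: 922.6 + 376 = 1298.6 J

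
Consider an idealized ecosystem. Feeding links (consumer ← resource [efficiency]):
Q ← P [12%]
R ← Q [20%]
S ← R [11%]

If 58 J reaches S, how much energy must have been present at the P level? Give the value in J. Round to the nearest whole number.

Cumulative transfer efficiency: 0.12 × 0.2 × 0.11 = 0.00264
P energy = 58 / 0.00264 = 21970 J

21970 J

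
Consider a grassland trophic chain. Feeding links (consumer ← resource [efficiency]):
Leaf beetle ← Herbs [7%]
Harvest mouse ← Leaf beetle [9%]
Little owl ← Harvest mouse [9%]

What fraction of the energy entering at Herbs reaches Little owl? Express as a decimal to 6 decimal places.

0.000567

Product of link efficiencies: 0.07 × 0.09 × 0.09 = 0.000567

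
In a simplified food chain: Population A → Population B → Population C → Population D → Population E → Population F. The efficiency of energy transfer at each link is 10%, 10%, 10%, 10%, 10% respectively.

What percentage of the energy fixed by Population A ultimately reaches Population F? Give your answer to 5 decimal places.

Product of link efficiencies: 0.1 × 0.1 × 0.1 × 0.1 × 0.1 = 0.00001
As a percentage: 0.00001 × 100 = 0.00100%

0.00100%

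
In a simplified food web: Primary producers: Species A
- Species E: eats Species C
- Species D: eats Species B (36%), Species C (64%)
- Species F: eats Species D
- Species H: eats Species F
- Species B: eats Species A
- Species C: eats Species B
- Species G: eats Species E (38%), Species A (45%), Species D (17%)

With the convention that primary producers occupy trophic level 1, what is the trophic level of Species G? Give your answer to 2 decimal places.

3.59

Species B: 1 + 1 = 2
Species C: 1 + 2 = 3
Species D: 1 + (0.36×2 + 0.64×3) = 3.64
Species E: 1 + 3 = 4
Species F: 1 + 3.64 = 4.64
Species G: 1 + (0.38×4 + 0.45×1 + 0.17×3.64) = 3.5888
Species H: 1 + 4.64 = 5.64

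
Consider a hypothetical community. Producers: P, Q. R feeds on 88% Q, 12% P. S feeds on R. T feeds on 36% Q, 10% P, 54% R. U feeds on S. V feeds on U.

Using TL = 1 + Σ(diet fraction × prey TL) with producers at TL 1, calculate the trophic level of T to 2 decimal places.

R: 1 + (0.88×1 + 0.12×1) = 2
S: 1 + 2 = 3
T: 1 + (0.36×1 + 0.1×1 + 0.54×2) = 2.54
U: 1 + 3 = 4
V: 1 + 4 = 5

2.54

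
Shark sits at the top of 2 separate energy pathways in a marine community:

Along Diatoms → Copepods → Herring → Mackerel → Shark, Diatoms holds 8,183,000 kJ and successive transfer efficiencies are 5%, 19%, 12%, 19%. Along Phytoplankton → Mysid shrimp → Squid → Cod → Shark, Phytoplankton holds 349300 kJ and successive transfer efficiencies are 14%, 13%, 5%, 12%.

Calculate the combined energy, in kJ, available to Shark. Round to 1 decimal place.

Via Diatoms: 8183000 × 0.05 × 0.19 × 0.12 × 0.19 = 1772.4378 kJ
Via Phytoplankton: 349300 × 0.14 × 0.13 × 0.05 × 0.12 = 38.14356 kJ
Total at Shark: 1772.4378 + 38.14356 = 1810.58136 kJ

1810.6 kJ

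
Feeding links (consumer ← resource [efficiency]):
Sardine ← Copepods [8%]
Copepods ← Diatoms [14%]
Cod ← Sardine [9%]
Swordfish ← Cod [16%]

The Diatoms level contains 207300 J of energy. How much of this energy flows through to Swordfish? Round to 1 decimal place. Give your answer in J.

Copepods: 207300 × 0.14 = 29022 J
Sardine: 29022 × 0.08 = 2321.76 J
Cod: 2321.76 × 0.09 = 208.9584 J
Swordfish: 208.9584 × 0.16 = 33.433344 J

33.4 J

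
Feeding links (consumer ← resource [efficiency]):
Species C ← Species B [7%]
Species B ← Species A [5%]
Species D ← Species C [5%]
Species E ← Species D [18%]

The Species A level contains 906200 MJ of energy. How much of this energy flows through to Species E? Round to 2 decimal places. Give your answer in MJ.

28.55 MJ

Species B: 906200 × 0.05 = 45310 MJ
Species C: 45310 × 0.07 = 3171.7 MJ
Species D: 3171.7 × 0.05 = 158.585 MJ
Species E: 158.585 × 0.18 = 28.5453 MJ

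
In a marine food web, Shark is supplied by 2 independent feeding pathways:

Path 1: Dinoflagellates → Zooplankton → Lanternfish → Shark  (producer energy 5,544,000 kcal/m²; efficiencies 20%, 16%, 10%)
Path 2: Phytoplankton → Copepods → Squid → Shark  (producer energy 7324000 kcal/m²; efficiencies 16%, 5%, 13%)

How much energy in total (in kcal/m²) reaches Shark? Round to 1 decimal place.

25357.8 kcal/m²

Path 1: 5544000 × 0.2 × 0.16 × 0.1 = 17740.8 kcal/m²
Path 2: 7324000 × 0.16 × 0.05 × 0.13 = 7616.96 kcal/m²
Total at Shark: 17740.8 + 7616.96 = 25357.76 kcal/m²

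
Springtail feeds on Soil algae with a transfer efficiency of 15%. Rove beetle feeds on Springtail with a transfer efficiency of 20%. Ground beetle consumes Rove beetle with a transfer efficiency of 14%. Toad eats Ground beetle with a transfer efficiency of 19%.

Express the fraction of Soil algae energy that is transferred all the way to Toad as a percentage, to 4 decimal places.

Product of link efficiencies: 0.15 × 0.2 × 0.14 × 0.19 = 0.000798
As a percentage: 0.000798 × 100 = 0.0798%

0.0798%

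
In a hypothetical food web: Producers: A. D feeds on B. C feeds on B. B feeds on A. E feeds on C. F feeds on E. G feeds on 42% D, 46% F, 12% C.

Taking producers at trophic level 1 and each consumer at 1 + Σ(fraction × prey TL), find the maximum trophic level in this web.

B: 1 + 1 = 2
C: 1 + 2 = 3
D: 1 + 2 = 3
E: 1 + 3 = 4
F: 1 + 4 = 5
G: 1 + (0.42×3 + 0.46×5 + 0.12×3) = 4.92

5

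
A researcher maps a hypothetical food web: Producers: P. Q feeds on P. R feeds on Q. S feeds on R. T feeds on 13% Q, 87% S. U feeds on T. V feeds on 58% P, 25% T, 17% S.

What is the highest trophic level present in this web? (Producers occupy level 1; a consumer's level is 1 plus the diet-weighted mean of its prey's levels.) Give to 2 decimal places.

5.74

Q: 1 + 1 = 2
R: 1 + 2 = 3
S: 1 + 3 = 4
T: 1 + (0.13×2 + 0.87×4) = 4.74
U: 1 + 4.74 = 5.74
V: 1 + (0.58×1 + 0.25×4.74 + 0.17×4) = 3.445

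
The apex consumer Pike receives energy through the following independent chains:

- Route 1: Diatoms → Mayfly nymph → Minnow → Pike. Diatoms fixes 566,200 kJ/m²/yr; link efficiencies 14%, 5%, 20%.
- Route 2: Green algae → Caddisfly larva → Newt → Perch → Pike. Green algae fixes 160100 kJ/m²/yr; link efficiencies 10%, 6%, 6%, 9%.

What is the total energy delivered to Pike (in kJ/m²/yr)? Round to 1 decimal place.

Route 1: 566200 × 0.14 × 0.05 × 0.2 = 792.68 kJ/m²/yr
Route 2: 160100 × 0.1 × 0.06 × 0.06 × 0.09 = 5.18724 kJ/m²/yr
Total at Pike: 792.68 + 5.18724 = 797.86724 kJ/m²/yr

797.9 kJ/m²/yr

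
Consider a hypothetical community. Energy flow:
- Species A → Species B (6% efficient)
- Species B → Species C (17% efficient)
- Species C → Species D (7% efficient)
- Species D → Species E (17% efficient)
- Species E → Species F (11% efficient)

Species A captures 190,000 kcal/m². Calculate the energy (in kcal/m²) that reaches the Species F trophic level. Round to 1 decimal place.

2.5 kcal/m²

Species B: 190000 × 0.06 = 11400 kcal/m²
Species C: 11400 × 0.17 = 1938 kcal/m²
Species D: 1938 × 0.07 = 135.66 kcal/m²
Species E: 135.66 × 0.17 = 23.0622 kcal/m²
Species F: 23.0622 × 0.11 = 2.536842 kcal/m²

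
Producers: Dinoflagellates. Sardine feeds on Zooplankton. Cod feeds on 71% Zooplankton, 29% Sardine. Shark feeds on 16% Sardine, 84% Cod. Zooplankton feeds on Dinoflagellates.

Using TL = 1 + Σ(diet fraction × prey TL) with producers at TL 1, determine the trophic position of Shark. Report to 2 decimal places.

4.24

Zooplankton: 1 + 1 = 2
Sardine: 1 + 2 = 3
Cod: 1 + (0.71×2 + 0.29×3) = 3.29
Shark: 1 + (0.16×3 + 0.84×3.29) = 4.2436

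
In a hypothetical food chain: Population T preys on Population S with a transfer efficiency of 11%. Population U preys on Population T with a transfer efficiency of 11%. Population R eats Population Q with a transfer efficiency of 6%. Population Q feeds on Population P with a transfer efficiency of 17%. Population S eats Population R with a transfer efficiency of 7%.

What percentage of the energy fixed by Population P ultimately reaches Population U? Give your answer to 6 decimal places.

Product of link efficiencies: 0.17 × 0.06 × 0.07 × 0.11 × 0.11 = 0.0000086394
As a percentage: 0.0000086394 × 100 = 0.000864%

0.000864%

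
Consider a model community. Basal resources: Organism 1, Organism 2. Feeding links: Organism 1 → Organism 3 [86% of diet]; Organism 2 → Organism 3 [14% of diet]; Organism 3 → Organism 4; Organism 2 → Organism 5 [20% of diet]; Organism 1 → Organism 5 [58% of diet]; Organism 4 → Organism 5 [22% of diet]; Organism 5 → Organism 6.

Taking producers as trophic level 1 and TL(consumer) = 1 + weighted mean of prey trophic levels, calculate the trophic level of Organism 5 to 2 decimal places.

Organism 3: 1 + (0.86×1 + 0.14×1) = 2
Organism 4: 1 + 2 = 3
Organism 5: 1 + (0.2×1 + 0.58×1 + 0.22×3) = 2.44
Organism 6: 1 + 2.44 = 3.44

2.44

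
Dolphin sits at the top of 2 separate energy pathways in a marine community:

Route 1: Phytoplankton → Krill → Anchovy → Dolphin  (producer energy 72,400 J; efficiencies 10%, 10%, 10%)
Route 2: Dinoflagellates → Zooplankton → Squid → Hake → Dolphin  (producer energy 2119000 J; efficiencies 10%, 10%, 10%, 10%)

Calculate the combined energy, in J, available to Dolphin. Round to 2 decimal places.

Route 1: 72400 × 0.1 × 0.1 × 0.1 = 72.4 J
Route 2: 2119000 × 0.1 × 0.1 × 0.1 × 0.1 = 211.9 J
Total at Dolphin: 72.4 + 211.9 = 284.3 J

284.30 J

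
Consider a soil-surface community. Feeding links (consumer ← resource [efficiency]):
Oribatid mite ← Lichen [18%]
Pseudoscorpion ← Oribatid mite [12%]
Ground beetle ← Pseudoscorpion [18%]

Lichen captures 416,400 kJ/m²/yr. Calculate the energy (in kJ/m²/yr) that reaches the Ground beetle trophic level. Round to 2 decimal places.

1618.96 kJ/m²/yr

Oribatid mite: 416400 × 0.18 = 74952 kJ/m²/yr
Pseudoscorpion: 74952 × 0.12 = 8994.24 kJ/m²/yr
Ground beetle: 8994.24 × 0.18 = 1618.9632 kJ/m²/yr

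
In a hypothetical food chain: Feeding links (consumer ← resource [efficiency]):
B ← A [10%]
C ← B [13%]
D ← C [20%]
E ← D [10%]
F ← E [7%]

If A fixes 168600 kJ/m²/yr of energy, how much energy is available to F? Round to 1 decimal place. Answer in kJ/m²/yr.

B: 168600 × 0.1 = 16860 kJ/m²/yr
C: 16860 × 0.13 = 2191.8 kJ/m²/yr
D: 2191.8 × 0.2 = 438.36 kJ/m²/yr
E: 438.36 × 0.1 = 43.836 kJ/m²/yr
F: 43.836 × 0.07 = 3.06852 kJ/m²/yr

3.1 kJ/m²/yr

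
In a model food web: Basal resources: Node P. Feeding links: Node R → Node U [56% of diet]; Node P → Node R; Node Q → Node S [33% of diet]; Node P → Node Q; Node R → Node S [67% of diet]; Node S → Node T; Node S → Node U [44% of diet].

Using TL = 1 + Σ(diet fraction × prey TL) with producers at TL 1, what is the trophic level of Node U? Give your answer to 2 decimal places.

Node Q: 1 + 1 = 2
Node R: 1 + 1 = 2
Node S: 1 + (0.67×2 + 0.33×2) = 3
Node T: 1 + 3 = 4
Node U: 1 + (0.56×2 + 0.44×3) = 3.44

3.44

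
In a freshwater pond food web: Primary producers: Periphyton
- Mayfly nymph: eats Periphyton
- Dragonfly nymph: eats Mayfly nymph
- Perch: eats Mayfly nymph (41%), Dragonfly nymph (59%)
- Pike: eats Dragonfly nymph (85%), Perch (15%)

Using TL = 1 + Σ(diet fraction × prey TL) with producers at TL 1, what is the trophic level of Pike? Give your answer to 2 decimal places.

Mayfly nymph: 1 + 1 = 2
Dragonfly nymph: 1 + 2 = 3
Perch: 1 + (0.41×2 + 0.59×3) = 3.59
Pike: 1 + (0.85×3 + 0.15×3.59) = 4.0885

4.09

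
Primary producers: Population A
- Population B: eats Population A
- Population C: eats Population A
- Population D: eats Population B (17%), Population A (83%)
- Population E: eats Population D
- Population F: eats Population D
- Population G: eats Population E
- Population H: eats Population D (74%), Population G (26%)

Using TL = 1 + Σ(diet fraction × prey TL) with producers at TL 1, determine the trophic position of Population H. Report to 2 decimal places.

Population B: 1 + 1 = 2
Population C: 1 + 1 = 2
Population D: 1 + (0.17×2 + 0.83×1) = 2.17
Population E: 1 + 2.17 = 3.17
Population F: 1 + 2.17 = 3.17
Population G: 1 + 3.17 = 4.17
Population H: 1 + (0.74×2.17 + 0.26×4.17) = 3.69

3.69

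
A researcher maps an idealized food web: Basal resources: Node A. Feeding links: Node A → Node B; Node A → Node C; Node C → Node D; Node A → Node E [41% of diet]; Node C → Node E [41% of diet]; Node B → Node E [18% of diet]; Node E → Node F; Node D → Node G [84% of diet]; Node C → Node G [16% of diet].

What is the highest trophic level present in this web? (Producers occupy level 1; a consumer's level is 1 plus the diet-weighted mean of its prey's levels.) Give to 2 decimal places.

3.84

Node B: 1 + 1 = 2
Node C: 1 + 1 = 2
Node D: 1 + 2 = 3
Node E: 1 + (0.41×1 + 0.41×2 + 0.18×2) = 2.59
Node F: 1 + 2.59 = 3.59
Node G: 1 + (0.84×3 + 0.16×2) = 3.84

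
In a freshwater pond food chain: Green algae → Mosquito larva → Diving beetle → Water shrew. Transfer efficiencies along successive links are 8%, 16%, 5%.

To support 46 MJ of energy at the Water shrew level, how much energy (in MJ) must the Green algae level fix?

Cumulative transfer efficiency: 0.08 × 0.16 × 0.05 = 0.00064
Green algae energy = 46 / 0.00064 = 71875 MJ

71875 MJ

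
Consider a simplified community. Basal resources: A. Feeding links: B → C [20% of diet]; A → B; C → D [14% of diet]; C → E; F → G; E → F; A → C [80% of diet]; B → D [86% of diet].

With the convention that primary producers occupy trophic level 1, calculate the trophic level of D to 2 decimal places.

B: 1 + 1 = 2
C: 1 + (0.8×1 + 0.2×2) = 2.2
D: 1 + (0.86×2 + 0.14×2.2) = 3.028
E: 1 + 2.2 = 3.2
F: 1 + 3.2 = 4.2
G: 1 + 4.2 = 5.2

3.03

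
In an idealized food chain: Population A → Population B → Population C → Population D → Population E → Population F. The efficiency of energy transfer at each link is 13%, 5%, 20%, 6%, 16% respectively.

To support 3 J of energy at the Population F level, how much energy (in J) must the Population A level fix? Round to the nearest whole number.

240385 J

Cumulative transfer efficiency: 0.13 × 0.05 × 0.2 × 0.06 × 0.16 = 0.00001248
Population A energy = 3 / 0.00001248 = 240385 J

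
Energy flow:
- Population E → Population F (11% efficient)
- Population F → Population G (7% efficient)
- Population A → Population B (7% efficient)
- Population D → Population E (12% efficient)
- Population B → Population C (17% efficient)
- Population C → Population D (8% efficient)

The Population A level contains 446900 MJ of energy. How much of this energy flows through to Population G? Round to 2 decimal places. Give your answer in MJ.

Population B: 446900 × 0.07 = 31283 MJ
Population C: 31283 × 0.17 = 5318.11 MJ
Population D: 5318.11 × 0.08 = 425.4488 MJ
Population E: 425.4488 × 0.12 = 51.053856 MJ
Population F: 51.053856 × 0.11 = 5.61592416 MJ
Population G: 5.61592416 × 0.07 = 0.3931146912 MJ

0.39 MJ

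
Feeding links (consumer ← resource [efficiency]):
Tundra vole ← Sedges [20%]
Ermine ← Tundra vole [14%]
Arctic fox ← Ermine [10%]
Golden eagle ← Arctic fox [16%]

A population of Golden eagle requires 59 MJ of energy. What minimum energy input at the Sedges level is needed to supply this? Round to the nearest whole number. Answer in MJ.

Cumulative transfer efficiency: 0.2 × 0.14 × 0.1 × 0.16 = 0.000448
Sedges energy = 59 / 0.000448 = 131696 MJ

131696 MJ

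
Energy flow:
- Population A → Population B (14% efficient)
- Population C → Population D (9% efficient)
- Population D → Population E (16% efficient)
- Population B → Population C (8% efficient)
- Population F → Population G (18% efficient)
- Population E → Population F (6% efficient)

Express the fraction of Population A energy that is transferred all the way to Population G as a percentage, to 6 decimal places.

0.000174%

Product of link efficiencies: 0.14 × 0.08 × 0.09 × 0.16 × 0.06 × 0.18 = 0.000001741824
As a percentage: 0.000001741824 × 100 = 0.000174%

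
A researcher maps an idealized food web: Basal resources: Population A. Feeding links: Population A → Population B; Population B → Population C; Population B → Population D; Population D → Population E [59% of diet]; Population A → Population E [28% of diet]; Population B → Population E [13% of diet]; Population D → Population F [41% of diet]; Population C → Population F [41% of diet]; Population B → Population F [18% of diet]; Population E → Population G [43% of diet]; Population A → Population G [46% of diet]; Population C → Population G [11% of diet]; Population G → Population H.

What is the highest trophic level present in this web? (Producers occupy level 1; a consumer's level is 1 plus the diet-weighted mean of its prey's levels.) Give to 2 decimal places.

Population B: 1 + 1 = 2
Population C: 1 + 2 = 3
Population D: 1 + 2 = 3
Population E: 1 + (0.59×3 + 0.28×1 + 0.13×2) = 3.31
Population F: 1 + (0.41×3 + 0.41×3 + 0.18×2) = 3.82
Population G: 1 + (0.43×3.31 + 0.46×1 + 0.11×3) = 3.2133
Population H: 1 + 3.2133 = 4.2133

4.21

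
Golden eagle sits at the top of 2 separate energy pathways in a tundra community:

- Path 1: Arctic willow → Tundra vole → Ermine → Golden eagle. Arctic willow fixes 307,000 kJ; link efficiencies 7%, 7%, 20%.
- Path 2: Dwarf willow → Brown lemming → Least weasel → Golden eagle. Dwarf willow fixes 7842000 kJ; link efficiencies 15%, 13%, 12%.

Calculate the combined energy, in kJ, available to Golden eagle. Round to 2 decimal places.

18651.14 kJ

Path 1: 307000 × 0.07 × 0.07 × 0.2 = 300.86 kJ
Path 2: 7842000 × 0.15 × 0.13 × 0.12 = 18350.28 kJ
Total at Golden eagle: 300.86 + 18350.28 = 18651.14 kJ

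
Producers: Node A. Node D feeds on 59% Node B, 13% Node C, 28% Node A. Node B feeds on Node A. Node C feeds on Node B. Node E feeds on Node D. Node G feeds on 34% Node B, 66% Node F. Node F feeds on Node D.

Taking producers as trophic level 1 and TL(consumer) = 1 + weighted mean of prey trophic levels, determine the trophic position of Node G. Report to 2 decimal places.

4.22

Node B: 1 + 1 = 2
Node C: 1 + 2 = 3
Node D: 1 + (0.59×2 + 0.13×3 + 0.28×1) = 2.85
Node E: 1 + 2.85 = 3.85
Node F: 1 + 2.85 = 3.85
Node G: 1 + (0.34×2 + 0.66×3.85) = 4.221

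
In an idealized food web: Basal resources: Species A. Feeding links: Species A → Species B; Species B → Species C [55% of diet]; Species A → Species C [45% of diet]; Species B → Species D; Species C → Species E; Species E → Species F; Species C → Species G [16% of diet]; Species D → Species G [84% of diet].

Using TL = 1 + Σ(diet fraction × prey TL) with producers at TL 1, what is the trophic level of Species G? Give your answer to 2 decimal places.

Species B: 1 + 1 = 2
Species C: 1 + (0.55×2 + 0.45×1) = 2.55
Species D: 1 + 2 = 3
Species E: 1 + 2.55 = 3.55
Species F: 1 + 3.55 = 4.55
Species G: 1 + (0.16×2.55 + 0.84×3) = 3.928

3.93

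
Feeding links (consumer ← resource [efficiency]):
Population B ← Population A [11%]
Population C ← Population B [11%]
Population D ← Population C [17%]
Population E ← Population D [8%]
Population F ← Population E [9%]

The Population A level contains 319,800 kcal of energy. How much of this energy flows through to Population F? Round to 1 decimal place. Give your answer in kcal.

4.7 kcal

Population B: 319800 × 0.11 = 35178 kcal
Population C: 35178 × 0.11 = 3869.58 kcal
Population D: 3869.58 × 0.17 = 657.8286 kcal
Population E: 657.8286 × 0.08 = 52.626288 kcal
Population F: 52.626288 × 0.09 = 4.73636592 kcal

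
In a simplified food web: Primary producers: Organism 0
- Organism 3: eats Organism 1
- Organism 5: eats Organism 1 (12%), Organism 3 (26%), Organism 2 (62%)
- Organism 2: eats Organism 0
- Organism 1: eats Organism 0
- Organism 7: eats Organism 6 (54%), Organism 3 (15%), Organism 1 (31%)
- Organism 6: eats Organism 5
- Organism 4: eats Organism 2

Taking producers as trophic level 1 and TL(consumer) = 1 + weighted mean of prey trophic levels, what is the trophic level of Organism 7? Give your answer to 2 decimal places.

Organism 1: 1 + 1 = 2
Organism 2: 1 + 1 = 2
Organism 3: 1 + 2 = 3
Organism 4: 1 + 2 = 3
Organism 5: 1 + (0.12×2 + 0.26×3 + 0.62×2) = 3.26
Organism 6: 1 + 3.26 = 4.26
Organism 7: 1 + (0.54×4.26 + 0.15×3 + 0.31×2) = 4.3704

4.37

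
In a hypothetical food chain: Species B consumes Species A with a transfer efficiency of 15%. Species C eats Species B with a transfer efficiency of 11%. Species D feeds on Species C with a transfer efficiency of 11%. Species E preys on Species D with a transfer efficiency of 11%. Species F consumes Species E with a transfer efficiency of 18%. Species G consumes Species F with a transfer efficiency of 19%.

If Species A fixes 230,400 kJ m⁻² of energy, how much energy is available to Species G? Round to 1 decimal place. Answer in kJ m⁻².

Species B: 230400 × 0.15 = 34560 kJ m⁻²
Species C: 34560 × 0.11 = 3801.6 kJ m⁻²
Species D: 3801.6 × 0.11 = 418.176 kJ m⁻²
Species E: 418.176 × 0.11 = 45.99936 kJ m⁻²
Species F: 45.99936 × 0.18 = 8.2798848 kJ m⁻²
Species G: 8.2798848 × 0.19 = 1.573178112 kJ m⁻²

1.6 kJ m⁻²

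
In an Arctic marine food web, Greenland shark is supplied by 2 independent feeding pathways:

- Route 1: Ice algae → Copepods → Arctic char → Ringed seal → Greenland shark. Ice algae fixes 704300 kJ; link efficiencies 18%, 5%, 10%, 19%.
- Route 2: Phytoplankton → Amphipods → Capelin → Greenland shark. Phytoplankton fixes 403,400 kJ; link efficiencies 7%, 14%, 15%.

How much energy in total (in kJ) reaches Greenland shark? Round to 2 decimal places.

Route 1: 704300 × 0.18 × 0.05 × 0.1 × 0.19 = 120.4353 kJ
Route 2: 403400 × 0.07 × 0.14 × 0.15 = 592.998 kJ
Total at Greenland shark: 120.4353 + 592.998 = 713.4333 kJ

713.43 kJ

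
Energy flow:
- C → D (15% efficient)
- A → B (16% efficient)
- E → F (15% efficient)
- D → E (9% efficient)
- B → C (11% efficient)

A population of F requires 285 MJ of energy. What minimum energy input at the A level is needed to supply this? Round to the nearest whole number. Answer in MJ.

7996633 MJ

Cumulative transfer efficiency: 0.16 × 0.11 × 0.15 × 0.09 × 0.15 = 0.00003564
A energy = 285 / 0.00003564 = 7996633 MJ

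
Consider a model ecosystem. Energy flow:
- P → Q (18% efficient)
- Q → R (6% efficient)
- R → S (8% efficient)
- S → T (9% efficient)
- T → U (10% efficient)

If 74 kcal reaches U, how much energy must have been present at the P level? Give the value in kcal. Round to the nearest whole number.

Cumulative transfer efficiency: 0.18 × 0.06 × 0.08 × 0.09 × 0.1 = 0.000007776
P energy = 74 / 0.000007776 = 9516461 kcal

9516461 kcal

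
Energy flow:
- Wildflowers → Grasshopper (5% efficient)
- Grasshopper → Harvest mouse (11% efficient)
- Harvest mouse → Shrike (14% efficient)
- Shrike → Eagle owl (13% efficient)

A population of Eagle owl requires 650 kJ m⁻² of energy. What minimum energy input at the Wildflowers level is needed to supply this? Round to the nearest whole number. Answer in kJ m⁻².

Cumulative transfer efficiency: 0.05 × 0.11 × 0.14 × 0.13 = 0.0001001
Wildflowers energy = 650 / 0.0001001 = 6493506 kJ m⁻²

6493506 kJ m⁻²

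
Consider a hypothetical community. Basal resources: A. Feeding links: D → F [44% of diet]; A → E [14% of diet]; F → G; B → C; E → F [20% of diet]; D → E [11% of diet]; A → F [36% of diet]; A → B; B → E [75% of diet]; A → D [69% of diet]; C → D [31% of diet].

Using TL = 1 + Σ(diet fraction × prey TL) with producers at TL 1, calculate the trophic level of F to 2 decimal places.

3.10

B: 1 + 1 = 2
C: 1 + 2 = 3
D: 1 + (0.69×1 + 0.31×3) = 2.62
E: 1 + (0.14×1 + 0.11×2.62 + 0.75×2) = 2.9282
F: 1 + (0.2×2.9282 + 0.36×1 + 0.44×2.62) = 3.09844
G: 1 + 3.09844 = 4.09844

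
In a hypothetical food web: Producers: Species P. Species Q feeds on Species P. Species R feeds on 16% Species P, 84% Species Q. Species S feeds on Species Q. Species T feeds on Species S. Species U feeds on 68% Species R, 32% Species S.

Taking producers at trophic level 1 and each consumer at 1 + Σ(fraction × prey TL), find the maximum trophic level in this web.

Species Q: 1 + 1 = 2
Species R: 1 + (0.16×1 + 0.84×2) = 2.84
Species S: 1 + 2 = 3
Species T: 1 + 3 = 4
Species U: 1 + (0.68×2.84 + 0.32×3) = 3.8912

4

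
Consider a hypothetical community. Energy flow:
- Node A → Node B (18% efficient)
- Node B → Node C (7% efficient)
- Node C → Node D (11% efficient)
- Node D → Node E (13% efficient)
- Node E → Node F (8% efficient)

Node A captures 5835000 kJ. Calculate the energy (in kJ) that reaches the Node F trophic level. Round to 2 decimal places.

84.11 kJ

Node B: 5835000 × 0.18 = 1050300 kJ
Node C: 1050300 × 0.07 = 73521 kJ
Node D: 73521 × 0.11 = 8087.31 kJ
Node E: 8087.31 × 0.13 = 1051.3503 kJ
Node F: 1051.3503 × 0.08 = 84.108024 kJ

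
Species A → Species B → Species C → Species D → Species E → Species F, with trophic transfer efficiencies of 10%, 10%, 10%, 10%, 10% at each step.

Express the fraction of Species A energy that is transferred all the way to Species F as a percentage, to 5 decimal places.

0.00100%

Product of link efficiencies: 0.1 × 0.1 × 0.1 × 0.1 × 0.1 = 0.00001
As a percentage: 0.00001 × 100 = 0.00100%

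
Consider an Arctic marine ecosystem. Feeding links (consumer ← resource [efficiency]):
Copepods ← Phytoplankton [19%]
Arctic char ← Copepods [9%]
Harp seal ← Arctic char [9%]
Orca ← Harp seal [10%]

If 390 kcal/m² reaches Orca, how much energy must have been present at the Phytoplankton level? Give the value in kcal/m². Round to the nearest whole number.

Cumulative transfer efficiency: 0.19 × 0.09 × 0.09 × 0.1 = 0.0001539
Phytoplankton energy = 390 / 0.0001539 = 2534113 kcal/m²

2534113 kcal/m²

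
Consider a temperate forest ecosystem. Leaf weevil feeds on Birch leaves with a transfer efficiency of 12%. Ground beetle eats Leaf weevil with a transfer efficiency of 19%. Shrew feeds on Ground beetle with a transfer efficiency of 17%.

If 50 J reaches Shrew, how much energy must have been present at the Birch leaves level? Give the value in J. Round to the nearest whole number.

Cumulative transfer efficiency: 0.12 × 0.19 × 0.17 = 0.003876
Birch leaves energy = 50 / 0.003876 = 12900 J

12900 J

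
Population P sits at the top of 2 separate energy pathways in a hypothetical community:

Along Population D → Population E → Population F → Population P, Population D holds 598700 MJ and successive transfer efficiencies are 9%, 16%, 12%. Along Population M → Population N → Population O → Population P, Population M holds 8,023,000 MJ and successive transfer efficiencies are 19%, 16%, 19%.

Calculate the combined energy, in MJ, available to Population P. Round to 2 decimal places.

47375.40 MJ

Via Population D: 598700 × 0.09 × 0.16 × 0.12 = 1034.5536 MJ
Via Population M: 8023000 × 0.19 × 0.16 × 0.19 = 46340.848 MJ
Total at Population P: 1034.5536 + 46340.848 = 47375.4016 MJ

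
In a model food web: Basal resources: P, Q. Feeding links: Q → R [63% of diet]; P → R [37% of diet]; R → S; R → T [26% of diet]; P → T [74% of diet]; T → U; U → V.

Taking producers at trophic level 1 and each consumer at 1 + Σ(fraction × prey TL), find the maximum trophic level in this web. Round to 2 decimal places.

4.26

R: 1 + (0.63×1 + 0.37×1) = 2
S: 1 + 2 = 3
T: 1 + (0.26×2 + 0.74×1) = 2.26
U: 1 + 2.26 = 3.26
V: 1 + 3.26 = 4.26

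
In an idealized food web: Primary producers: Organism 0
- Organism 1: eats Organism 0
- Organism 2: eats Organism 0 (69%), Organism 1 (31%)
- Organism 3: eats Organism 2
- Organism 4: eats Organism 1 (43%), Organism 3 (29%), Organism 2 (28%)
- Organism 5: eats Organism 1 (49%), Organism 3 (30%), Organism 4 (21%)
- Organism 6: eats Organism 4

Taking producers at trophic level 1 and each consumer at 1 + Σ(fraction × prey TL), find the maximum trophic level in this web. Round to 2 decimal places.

4.47

Organism 1: 1 + 1 = 2
Organism 2: 1 + (0.69×1 + 0.31×2) = 2.31
Organism 3: 1 + 2.31 = 3.31
Organism 4: 1 + (0.43×2 + 0.29×3.31 + 0.28×2.31) = 3.4667
Organism 5: 1 + (0.49×2 + 0.3×3.31 + 0.21×3.4667) = 3.701007
Organism 6: 1 + 3.4667 = 4.4667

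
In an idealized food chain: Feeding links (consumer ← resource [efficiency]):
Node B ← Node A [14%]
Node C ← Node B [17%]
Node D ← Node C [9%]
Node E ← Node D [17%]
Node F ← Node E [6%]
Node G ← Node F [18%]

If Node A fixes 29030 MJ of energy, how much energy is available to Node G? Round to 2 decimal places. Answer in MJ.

0.11 MJ

Node B: 29030 × 0.14 = 4064.2 MJ
Node C: 4064.2 × 0.17 = 690.914 MJ
Node D: 690.914 × 0.09 = 62.18226 MJ
Node E: 62.18226 × 0.17 = 10.5709842 MJ
Node F: 10.5709842 × 0.06 = 0.634259052 MJ
Node G: 0.634259052 × 0.18 = 0.11416662936 MJ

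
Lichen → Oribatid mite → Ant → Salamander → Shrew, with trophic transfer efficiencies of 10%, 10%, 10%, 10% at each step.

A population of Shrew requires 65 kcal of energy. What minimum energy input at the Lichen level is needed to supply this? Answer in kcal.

650000 kcal

Cumulative transfer efficiency: 0.1 × 0.1 × 0.1 × 0.1 = 0.0001
Lichen energy = 65 / 0.0001 = 650000 kcal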